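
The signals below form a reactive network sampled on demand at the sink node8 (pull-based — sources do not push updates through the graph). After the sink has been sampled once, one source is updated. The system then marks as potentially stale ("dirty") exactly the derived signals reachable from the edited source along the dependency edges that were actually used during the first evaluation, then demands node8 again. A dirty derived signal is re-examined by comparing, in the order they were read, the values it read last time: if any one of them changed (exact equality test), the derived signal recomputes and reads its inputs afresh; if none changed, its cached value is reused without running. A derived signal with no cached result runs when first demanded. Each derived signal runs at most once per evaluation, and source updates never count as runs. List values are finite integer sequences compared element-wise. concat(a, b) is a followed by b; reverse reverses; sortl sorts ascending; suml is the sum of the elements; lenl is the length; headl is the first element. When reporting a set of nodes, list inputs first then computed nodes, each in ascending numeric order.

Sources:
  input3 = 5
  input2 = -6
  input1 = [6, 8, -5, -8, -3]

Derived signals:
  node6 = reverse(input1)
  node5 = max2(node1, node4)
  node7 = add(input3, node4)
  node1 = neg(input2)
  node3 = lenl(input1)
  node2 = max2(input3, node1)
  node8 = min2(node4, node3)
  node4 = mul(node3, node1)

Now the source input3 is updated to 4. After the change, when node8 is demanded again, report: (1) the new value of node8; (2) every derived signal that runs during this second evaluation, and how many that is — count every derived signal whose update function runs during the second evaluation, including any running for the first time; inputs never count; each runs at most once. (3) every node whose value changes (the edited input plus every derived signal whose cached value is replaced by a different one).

node8 now evaluates to 5.
Run set: none (0 run).
Changed values: input3.
The important point: nothing the output needs ever reads input3, so the edit is invisible to it.

Initial pass — values computed on the first demand:
  node1 = neg(-6) = 6
  node3 = lenl([6, 8, -5, -8, -3]) = 5
  node4 = mul(5, 6) = 30
  node8 = min2(30, 5) = 5

Second demand — change propagation:
  no demanded computation ever read input3, so the edit dirties nothing and nothing runs.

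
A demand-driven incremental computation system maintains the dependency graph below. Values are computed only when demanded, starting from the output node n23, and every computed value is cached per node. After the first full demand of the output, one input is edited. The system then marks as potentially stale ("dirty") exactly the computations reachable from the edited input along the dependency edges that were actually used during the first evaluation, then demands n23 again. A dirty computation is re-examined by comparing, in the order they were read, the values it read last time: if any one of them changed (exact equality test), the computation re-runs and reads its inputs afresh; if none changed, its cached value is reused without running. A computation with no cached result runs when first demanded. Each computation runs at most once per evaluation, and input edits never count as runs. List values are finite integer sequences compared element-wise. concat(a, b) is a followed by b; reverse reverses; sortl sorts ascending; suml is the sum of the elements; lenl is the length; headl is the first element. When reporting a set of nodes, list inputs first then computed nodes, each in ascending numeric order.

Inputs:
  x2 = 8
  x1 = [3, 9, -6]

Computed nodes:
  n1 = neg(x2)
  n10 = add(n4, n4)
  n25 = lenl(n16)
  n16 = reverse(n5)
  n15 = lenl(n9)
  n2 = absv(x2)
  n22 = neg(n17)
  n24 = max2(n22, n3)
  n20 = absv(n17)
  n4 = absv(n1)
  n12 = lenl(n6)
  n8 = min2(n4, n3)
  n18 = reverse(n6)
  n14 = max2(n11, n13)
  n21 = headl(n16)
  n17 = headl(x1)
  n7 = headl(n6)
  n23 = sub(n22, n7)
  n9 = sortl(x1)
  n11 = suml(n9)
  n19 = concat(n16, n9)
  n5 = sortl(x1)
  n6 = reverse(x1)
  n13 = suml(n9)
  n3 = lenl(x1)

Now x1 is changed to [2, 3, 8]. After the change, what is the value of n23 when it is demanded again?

New value of n23: -10.

First evaluation (everything demanded from the output):
  n6 = reverse([3, 9, -6]) = [-6, 9, 3]
  n7 = headl([-6, 9, 3]) = -6
  n17 = headl([3, 9, -6]) = 3
  n22 = neg(3) = -3
  n23 = sub(-3, -6) = 3

Propagation after the edit:
  n6: runs — x1 [3, 9, -6]->[2, 3, 8]; result [8, 3, 2].
  n7: runs — n6 [-6, 9, 3]->[8, 3, 2]; result 8.
  n17: runs — x1 [3, 9, -6]->[2, 3, 8]; result 2.
  n22: runs — n17 3->2; result -2.
  n23: runs — n22 -3->-2; n7 -6->8; result -10.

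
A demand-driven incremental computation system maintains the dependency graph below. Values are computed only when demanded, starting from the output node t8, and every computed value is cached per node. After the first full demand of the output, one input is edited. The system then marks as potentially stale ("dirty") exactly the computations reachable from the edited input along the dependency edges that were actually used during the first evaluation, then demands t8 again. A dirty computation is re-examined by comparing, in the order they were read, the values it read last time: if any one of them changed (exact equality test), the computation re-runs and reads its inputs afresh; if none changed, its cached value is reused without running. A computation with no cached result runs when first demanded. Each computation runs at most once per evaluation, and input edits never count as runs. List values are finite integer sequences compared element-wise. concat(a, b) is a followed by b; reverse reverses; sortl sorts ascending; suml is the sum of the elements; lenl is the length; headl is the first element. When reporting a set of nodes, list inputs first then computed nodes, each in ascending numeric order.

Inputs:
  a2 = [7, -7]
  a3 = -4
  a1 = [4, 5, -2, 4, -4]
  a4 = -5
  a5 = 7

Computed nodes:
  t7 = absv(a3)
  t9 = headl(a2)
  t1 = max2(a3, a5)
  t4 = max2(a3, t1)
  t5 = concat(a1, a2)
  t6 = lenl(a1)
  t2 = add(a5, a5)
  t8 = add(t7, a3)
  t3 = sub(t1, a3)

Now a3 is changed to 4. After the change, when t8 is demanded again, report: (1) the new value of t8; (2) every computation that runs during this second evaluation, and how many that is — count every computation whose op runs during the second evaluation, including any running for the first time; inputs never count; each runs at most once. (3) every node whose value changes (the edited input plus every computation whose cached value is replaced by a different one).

First evaluation (everything demanded from the output):
  t7 = absv(-4) = 4
  t8 = add(4, -4) = 0

Propagation after the edit:
  t7: runs — a3 -4->4; result 4 (same value as before).
  t8: runs — a3 -4->4; result 8.

New value of t8: 8.
Computations that run: t7, t8 — 2 in total.
Values that change: a3, t8.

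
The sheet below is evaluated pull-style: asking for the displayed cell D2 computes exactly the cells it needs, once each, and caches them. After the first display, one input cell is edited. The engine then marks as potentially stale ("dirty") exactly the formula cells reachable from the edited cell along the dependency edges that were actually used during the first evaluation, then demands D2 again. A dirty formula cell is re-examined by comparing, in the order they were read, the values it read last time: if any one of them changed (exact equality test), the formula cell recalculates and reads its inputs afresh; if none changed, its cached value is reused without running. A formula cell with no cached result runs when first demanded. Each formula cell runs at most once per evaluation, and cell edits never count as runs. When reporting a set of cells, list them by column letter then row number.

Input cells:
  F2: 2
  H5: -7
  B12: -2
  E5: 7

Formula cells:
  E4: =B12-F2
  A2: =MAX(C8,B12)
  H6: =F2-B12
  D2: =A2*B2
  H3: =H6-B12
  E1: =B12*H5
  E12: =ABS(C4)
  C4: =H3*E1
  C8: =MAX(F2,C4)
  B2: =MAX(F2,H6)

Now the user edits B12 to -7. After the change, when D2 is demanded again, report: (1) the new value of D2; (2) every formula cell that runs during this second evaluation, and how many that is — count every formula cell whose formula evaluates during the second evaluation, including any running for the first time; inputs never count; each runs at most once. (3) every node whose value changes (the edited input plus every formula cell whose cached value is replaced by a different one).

Demanding D2 again yields 7056.
8 formula cells run: A2, B2, C4, C8, D2, E1, H3, H6.
The nodes whose values change: A2, B2, B12, C4, C8, D2, E1, H3, H6.

First demand of the output computes:
  E1 = -2 * -7 = 14
  H6 = 2 - -2 = 4
  B2 = MAX(2, 4) = 4
  H3 = 4 - -2 = 6
  C4 = 6 * 14 = 84
  C8 = MAX(2, 84) = 84
  A2 = MAX(84, -2) = 84
  D2 = 84 * 4 = 336

After the edit, cleaning proceeds:
  E1: a read changed (B12 -2->-7) — executes, giving 49.
  H6: a read changed (B12 -2->-7) — executes, giving 9.
  B2: a read changed (H6 4->9) — executes, giving 9.
  H3: a read changed (H6 4->9; B12 -2->-7) — executes, giving 16.
  C4: a read changed (H3 6->16; E1 14->49) — executes, giving 784.
  C8: a read changed (C4 84->784) — executes, giving 784.
  A2: a read changed (C8 84->784; B12 -2->-7) — executes, giving 784.
  D2: a read changed (A2 84->784; B2 4->9) — executes, giving 7056.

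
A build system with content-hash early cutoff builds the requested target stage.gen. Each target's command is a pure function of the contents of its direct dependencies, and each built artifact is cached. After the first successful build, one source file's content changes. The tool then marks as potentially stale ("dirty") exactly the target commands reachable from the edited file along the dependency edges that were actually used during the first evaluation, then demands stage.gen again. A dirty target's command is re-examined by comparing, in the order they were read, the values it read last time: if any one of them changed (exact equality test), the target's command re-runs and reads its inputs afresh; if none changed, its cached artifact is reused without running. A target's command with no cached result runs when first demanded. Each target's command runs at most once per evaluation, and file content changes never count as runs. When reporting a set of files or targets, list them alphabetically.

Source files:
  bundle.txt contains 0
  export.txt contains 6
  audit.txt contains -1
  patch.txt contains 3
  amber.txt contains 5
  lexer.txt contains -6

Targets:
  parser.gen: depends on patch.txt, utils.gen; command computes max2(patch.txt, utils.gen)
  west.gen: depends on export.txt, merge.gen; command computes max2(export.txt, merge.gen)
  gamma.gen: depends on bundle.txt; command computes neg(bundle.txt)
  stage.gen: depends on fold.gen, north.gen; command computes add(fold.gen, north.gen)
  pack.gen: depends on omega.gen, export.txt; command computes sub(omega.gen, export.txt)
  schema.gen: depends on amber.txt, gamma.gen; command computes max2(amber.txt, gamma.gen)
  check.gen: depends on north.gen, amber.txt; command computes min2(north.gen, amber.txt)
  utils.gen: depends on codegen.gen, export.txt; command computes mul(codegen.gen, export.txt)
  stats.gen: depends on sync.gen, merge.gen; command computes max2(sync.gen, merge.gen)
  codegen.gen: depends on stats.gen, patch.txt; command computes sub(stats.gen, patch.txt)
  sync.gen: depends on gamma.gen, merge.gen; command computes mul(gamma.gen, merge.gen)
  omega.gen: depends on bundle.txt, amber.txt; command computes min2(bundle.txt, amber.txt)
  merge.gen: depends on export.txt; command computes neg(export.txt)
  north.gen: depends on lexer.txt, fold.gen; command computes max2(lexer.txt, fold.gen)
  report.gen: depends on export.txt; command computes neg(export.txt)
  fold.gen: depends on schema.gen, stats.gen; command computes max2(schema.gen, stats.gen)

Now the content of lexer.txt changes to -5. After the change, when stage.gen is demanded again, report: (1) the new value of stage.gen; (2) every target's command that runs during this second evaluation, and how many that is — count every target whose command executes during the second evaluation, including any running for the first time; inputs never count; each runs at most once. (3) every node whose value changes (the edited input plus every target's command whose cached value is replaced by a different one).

First evaluation (everything demanded from the output):
  gamma.gen = neg(0) = 0
  merge.gen = neg(6) = -6
  schema.gen = max2(5, 0) = 5
  sync.gen = mul(0, -6) = 0
  stats.gen = max2(0, -6) = 0
  fold.gen = max2(5, 0) = 5
  north.gen = max2(-6, 5) = 5
  stage.gen = add(5, 5) = 10

Propagation after the edit:
  north.gen: runs — lexer.txt -6->-5; result 5 (same value as before).
  stage.gen: checked — values it read are unchanged (fold.gen unchanged, north.gen unchanged); reused cached 10 without running.

Key observation: the change is absorbed at north.gen — it re-runs but produces the same value, and the output's value is unchanged.

New value of stage.gen: 10.
Target commands that run: north.gen — 1 in total.
Values that change: lexer.txt.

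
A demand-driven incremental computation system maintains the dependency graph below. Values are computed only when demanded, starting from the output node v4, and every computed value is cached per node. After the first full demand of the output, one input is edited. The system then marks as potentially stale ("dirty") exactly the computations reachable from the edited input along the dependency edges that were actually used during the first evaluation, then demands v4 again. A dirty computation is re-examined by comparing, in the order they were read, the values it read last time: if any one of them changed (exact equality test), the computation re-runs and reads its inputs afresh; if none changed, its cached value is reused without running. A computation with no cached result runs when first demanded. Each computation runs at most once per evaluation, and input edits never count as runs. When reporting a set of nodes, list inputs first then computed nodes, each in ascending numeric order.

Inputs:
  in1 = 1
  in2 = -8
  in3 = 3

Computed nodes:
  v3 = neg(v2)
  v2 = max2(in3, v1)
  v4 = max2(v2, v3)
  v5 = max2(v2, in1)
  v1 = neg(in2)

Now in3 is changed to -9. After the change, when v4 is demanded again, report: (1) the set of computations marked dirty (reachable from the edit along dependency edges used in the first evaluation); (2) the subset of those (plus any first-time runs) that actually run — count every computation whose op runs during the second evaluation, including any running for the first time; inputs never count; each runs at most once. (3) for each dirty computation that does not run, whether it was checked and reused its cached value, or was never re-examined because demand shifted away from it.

First evaluation (everything demanded from the output):
  v1 = neg(-8) = 8
  v2 = max2(3, 8) = 8
  v3 = neg(8) = -8
  v4 = max2(8, -8) = 8

Propagation after the edit:
  v2: runs — in3 3->-9; result 8 (same value as before).
  v3: checked — values it read are unchanged (v2 unchanged); reused cached -8 without running.
  v4: checked — values it read are unchanged (v2 unchanged, v3 unchanged); reused cached 8 without running.

Key observation: the change is absorbed at v2 — it re-runs but produces the same value, and the output's value is unchanged.

Marked dirty: v2, v3, v4.
Computations that run: v2 — 1 in total.
Checked but reused from cache: v3, v4.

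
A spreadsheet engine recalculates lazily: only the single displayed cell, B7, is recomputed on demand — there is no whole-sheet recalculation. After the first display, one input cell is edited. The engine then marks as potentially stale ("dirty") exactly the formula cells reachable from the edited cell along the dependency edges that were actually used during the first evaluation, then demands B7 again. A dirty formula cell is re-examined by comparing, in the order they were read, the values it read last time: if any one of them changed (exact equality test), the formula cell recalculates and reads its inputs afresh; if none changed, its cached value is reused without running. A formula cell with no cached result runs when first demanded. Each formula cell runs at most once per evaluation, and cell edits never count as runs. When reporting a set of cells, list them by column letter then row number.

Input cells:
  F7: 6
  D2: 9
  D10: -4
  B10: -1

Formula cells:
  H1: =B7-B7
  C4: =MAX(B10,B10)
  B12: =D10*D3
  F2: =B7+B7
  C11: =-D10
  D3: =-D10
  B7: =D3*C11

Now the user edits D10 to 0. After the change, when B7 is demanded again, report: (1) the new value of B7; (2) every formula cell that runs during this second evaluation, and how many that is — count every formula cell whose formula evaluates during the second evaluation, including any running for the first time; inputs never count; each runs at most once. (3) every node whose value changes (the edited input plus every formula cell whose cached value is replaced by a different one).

New value of B7: 0.
Formula cells that run: B7, C11, D3 — 3 in total.
Values that change: B7, C11, D3, D10.

First evaluation (everything demanded from the output):
  C11 = -(-4) = 4
  D3 = -(-4) = 4
  B7 = 4 * 4 = 16

Propagation after the edit:
  C11: runs — D10 -4->0; result 0.
  D3: runs — D10 -4->0; result 0.
  B7: runs — D3 4->0; C11 4->0; result 0.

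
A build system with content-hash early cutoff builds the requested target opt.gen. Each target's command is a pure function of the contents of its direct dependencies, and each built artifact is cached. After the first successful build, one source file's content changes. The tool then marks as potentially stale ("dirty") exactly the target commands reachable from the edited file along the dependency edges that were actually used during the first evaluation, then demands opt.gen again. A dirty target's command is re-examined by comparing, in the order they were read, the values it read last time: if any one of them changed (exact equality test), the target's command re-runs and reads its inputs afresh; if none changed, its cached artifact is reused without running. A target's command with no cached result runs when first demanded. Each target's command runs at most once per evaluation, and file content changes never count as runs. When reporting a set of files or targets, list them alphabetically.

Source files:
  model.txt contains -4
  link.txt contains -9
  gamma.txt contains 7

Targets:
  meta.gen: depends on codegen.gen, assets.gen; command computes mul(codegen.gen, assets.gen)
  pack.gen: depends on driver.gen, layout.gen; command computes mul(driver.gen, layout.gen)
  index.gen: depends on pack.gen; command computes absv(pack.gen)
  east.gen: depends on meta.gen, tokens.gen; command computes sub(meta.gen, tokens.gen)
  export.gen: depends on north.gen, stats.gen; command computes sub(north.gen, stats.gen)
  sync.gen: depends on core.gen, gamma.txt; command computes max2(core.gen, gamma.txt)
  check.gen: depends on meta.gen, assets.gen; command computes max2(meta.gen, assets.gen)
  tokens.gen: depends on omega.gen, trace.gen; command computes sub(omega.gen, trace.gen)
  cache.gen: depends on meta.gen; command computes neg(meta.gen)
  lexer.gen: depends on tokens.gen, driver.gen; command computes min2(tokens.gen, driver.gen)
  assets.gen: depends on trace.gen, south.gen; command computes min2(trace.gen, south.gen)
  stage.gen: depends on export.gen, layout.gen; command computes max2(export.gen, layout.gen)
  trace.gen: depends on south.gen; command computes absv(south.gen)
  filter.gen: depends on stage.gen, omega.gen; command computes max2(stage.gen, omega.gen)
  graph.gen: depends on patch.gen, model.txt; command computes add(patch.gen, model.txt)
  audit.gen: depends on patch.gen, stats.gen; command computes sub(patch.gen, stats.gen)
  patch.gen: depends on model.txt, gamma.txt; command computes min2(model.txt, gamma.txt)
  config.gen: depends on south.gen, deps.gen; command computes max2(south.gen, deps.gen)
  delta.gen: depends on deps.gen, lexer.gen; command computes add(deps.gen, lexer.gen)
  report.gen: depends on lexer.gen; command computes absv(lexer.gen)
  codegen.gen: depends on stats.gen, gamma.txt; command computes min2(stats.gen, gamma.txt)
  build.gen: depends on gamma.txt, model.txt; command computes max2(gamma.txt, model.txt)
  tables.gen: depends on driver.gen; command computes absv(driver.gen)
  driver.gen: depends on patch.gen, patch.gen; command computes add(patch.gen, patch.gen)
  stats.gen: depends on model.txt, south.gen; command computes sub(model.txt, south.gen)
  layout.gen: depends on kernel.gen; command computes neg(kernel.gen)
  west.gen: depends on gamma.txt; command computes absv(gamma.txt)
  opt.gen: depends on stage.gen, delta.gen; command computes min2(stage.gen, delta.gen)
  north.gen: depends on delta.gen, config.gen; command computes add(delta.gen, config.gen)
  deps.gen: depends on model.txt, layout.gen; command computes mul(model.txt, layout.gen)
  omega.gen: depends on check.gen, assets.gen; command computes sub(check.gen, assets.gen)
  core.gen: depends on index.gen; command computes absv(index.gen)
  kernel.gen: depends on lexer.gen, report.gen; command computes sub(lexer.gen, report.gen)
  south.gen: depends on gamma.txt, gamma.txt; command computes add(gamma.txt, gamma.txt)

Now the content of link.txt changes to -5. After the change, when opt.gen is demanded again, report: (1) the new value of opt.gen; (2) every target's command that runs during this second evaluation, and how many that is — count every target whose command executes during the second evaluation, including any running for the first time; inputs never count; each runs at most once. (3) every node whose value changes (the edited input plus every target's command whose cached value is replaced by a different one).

First evaluation (everything demanded from the output):
  patch.gen = min2(-4, 7) = -4
  driver.gen = add(-4, -4) = -8
  south.gen = add(7, 7) = 14
  stats.gen = sub(-4, 14) = -18
  codegen.gen = min2(-18, 7) = -18
  trace.gen = absv(14) = 14
  assets.gen = min2(14, 14) = 14
  meta.gen = mul(-18, 14) = -252
  check.gen = max2(-252, 14) = 14
  omega.gen = sub(14, 14) = 0
  tokens.gen = sub(0, 14) = -14
  lexer.gen = min2(-14, -8) = -14
  report.gen = absv(-14) = 14
  kernel.gen = sub(-14, 14) = -28
  layout.gen = neg(-28) = 28
  deps.gen = mul(-4, 28) = -112
  config.gen = max2(14, -112) = 14
  delta.gen = add(-112, -14) = -126
  north.gen = add(-126, 14) = -112
  export.gen = sub(-112, -18) = -94
  stage.gen = max2(-94, 28) = 28
  opt.gen = min2(28, -126) = -126

Propagation after the edit:
  link.txt feeds no computation that the output demands — nothing is marked dirty and nothing runs.

Key observation: link.txt is never demanded by the output, so the edit triggers no recomputation at all.

New value of opt.gen: -126.
Target commands that run: none — 0 in total.
Values that change: link.txt.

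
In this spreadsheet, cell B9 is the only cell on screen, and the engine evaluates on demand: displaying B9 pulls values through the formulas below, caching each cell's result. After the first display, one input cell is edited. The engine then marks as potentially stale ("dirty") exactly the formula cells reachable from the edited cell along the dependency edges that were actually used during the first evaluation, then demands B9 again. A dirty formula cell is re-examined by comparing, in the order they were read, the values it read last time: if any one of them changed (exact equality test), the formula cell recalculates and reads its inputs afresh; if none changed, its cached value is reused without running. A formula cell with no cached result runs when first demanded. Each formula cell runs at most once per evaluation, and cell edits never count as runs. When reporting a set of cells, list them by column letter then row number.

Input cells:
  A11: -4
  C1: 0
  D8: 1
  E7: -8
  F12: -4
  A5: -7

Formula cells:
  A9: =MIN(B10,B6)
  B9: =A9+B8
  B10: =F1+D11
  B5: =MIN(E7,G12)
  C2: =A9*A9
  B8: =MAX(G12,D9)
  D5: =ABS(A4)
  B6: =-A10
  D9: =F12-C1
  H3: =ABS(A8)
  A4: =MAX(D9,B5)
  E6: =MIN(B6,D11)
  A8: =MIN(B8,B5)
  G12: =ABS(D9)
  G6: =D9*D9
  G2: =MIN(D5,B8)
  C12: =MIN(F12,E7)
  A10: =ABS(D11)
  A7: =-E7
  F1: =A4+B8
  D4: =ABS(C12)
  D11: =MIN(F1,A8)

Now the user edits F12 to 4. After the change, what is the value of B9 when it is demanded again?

Initial pass — values computed on the first demand:
  D9 = -4 - 0 = -4
  G12 = ABS(-4) = 4
  B5 = MIN(-8, 4) = -8
  A4 = MAX(-4, -8) = -4
  B8 = MAX(4, -4) = 4
  A8 = MIN(4, -8) = -8
  F1 = -4 + 4 = 0
  D11 = MIN(0, -8) = -8
  A10 = ABS(-8) = 8
  B6 = -(8) = -8
  B10 = 0 + -8 = -8
  A9 = MIN(-8, -8) = -8
  B9 = -8 + 4 = -4

Second demand — change propagation:
  D9: re-runs because F12 -4->4; new result 4.
  G12: re-runs because D9 -4->4; new result 4 (unchanged).
  B5: re-examined; everything it read last time is the same (E7 unchanged, G12 unchanged) — cache -8 kept, no run.
  A4: re-runs because D9 -4->4; new result 4.
  B8: re-runs because D9 -4->4; new result 4 (unchanged).
  A8: re-examined; everything it read last time is the same (B8 unchanged, B5 unchanged) — cache -8 kept, no run.
  F1: re-runs because A4 -4->4; new result 8.
  D11: re-runs because F1 0->8; new result -8 (unchanged).
  A10: re-examined; everything it read last time is the same (D11 unchanged) — cache 8 kept, no run.
  B6: re-examined; everything it read last time is the same (A10 unchanged) — cache -8 kept, no run.
  B10: re-runs because F1 0->8; new result 0.
  A9: re-runs because B10 -8->0; new result -8 (unchanged).
  B9: re-examined; everything it read last time is the same (A9 unchanged, B8 unchanged) — cache -4 kept, no run.

The important point: at B5 every value read last time is unchanged, so the dirty flag clears without a run.

B9 now evaluates to -4.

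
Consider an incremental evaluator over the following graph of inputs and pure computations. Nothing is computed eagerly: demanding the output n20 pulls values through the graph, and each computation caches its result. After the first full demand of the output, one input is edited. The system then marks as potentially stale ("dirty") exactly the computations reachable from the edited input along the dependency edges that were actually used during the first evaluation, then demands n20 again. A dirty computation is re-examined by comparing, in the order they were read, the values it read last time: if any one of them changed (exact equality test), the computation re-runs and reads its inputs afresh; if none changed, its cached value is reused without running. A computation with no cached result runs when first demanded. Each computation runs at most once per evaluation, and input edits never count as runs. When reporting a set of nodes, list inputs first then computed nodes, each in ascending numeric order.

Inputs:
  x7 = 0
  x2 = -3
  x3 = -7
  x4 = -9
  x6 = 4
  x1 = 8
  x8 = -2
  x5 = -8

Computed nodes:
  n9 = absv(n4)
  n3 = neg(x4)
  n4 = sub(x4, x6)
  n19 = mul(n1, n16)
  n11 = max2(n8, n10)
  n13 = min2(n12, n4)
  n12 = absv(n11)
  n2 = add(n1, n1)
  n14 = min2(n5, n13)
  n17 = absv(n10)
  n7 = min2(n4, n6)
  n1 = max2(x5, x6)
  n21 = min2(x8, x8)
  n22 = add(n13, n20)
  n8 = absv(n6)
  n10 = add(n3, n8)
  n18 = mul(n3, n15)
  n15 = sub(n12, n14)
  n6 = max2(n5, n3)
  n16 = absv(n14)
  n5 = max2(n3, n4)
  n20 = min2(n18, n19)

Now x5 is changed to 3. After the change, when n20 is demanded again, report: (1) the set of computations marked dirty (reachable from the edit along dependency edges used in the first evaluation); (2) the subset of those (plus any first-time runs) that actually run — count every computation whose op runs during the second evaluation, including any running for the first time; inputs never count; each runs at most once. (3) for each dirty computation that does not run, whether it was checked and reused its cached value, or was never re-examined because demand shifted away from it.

Initial pass — values computed on the first demand:
  n1 = max2(-8, 4) = 4
  n3 = neg(-9) = 9
  n4 = sub(-9, 4) = -13
  n5 = max2(9, -13) = 9
  n6 = max2(9, 9) = 9
  n8 = absv(9) = 9
  n10 = add(9, 9) = 18
  n11 = max2(9, 18) = 18
  n12 = absv(18) = 18
  n13 = min2(18, -13) = -13
  n14 = min2(9, -13) = -13
  n15 = sub(18, -13) = 31
  n16 = absv(-13) = 13
  n18 = mul(9, 31) = 279
  n19 = mul(4, 13) = 52
  n20 = min2(279, 52) = 52

Second demand — change propagation:
  n1: re-runs because x5 -8->3; new result 4 (unchanged).
  n19: re-examined; everything it read last time is the same (n1 unchanged, n16 unchanged) — cache 52 kept, no run.
  n20: re-examined; everything it read last time is the same (n18 unchanged, n19 unchanged) — cache 52 kept, no run.

The important point: n1 recomputes to an identical value, and the output ends up unchanged.

Dirty set: n1, n19, n20.
Run set: n1 (1 run).
Re-examined without running (cache reused): n19, n20.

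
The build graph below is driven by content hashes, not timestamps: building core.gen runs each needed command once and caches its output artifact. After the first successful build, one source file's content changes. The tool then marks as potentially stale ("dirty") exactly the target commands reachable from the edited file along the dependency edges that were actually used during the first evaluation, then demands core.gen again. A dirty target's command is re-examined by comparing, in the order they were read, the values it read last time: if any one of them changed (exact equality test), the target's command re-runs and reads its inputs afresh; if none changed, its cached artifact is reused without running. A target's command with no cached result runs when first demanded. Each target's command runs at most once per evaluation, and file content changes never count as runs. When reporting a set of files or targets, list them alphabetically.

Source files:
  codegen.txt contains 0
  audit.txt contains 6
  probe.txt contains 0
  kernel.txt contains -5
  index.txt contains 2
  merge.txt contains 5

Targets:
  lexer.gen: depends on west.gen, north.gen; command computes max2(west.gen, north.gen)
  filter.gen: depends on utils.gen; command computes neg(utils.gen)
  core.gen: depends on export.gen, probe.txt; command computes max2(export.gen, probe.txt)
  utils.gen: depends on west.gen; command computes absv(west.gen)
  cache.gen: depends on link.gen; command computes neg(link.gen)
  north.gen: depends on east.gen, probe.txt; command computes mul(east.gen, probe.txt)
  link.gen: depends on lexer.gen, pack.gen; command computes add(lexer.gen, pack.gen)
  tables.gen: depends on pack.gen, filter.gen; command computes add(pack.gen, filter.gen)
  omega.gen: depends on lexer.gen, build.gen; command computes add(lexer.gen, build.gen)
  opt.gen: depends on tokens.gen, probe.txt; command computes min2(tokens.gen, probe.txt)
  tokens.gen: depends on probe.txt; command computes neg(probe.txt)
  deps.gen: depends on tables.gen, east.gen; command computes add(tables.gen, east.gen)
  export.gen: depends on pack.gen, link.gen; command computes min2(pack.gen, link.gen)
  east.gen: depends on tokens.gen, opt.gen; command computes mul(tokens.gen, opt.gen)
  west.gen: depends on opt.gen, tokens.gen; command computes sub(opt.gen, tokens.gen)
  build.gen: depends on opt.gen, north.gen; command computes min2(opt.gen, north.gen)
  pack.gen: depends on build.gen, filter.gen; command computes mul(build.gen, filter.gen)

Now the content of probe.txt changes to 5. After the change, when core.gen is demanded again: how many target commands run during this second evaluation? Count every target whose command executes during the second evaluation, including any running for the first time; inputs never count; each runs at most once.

Run set: build.gen, core.gen, east.gen, export.gen, lexer.gen, link.gen, north.gen, opt.gen, pack.gen, tokens.gen, west.gen (11 run).
The important point: at utils.gen every value read last time is unchanged, so the dirty flag clears without a run.

Initial pass — values computed on the first demand:
  tokens.gen = neg(0) = 0
  opt.gen = min2(0, 0) = 0
  east.gen = mul(0, 0) = 0
  north.gen = mul(0, 0) = 0
  build.gen = min2(0, 0) = 0
  west.gen = sub(0, 0) = 0
  lexer.gen = max2(0, 0) = 0
  utils.gen = absv(0) = 0
  filter.gen = neg(0) = 0
  pack.gen = mul(0, 0) = 0
  link.gen = add(0, 0) = 0
  export.gen = min2(0, 0) = 0
  core.gen = max2(0, 0) = 0

Second demand — change propagation:
  tokens.gen: re-runs because probe.txt 0->5; new result -5.
  opt.gen: re-runs because tokens.gen 0->-5; probe.txt 0->5; new result -5.
  east.gen: re-runs because tokens.gen 0->-5; opt.gen 0->-5; new result 25.
  north.gen: re-runs because east.gen 0->25; probe.txt 0->5; new result 125.
  build.gen: re-runs because opt.gen 0->-5; north.gen 0->125; new result -5.
  west.gen: re-runs because opt.gen 0->-5; tokens.gen 0->-5; new result 0 (unchanged).
  lexer.gen: re-runs because north.gen 0->125; new result 125.
  utils.gen: re-examined; everything it read last time is the same (west.gen unchanged) — cache 0 kept, no run.
  filter.gen: re-examined; everything it read last time is the same (utils.gen unchanged) — cache 0 kept, no run.
  pack.gen: re-runs because build.gen 0->-5; new result 0 (unchanged).
  link.gen: re-runs because lexer.gen 0->125; new result 125.
  export.gen: re-runs because link.gen 0->125; new result 0 (unchanged).
  core.gen: re-runs because probe.txt 0->5; new result 5.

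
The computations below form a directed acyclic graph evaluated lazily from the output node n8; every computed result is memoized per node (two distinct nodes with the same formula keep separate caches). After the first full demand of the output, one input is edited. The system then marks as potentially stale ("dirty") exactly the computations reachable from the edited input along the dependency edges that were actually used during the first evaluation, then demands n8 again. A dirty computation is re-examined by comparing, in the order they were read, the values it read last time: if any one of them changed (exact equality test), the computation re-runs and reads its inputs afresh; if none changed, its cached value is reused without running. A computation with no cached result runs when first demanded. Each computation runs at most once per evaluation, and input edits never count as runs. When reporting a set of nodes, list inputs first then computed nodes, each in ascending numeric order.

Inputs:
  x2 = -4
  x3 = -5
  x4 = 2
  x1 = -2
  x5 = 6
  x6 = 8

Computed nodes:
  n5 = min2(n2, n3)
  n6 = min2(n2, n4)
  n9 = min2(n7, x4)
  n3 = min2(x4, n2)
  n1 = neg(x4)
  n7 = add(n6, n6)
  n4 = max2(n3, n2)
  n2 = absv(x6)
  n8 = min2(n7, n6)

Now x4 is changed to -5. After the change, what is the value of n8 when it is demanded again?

First demand of the output computes:
  n2 = absv(8) = 8
  n3 = min2(2, 8) = 2
  n4 = max2(2, 8) = 8
  n6 = min2(8, 8) = 8
  n7 = add(8, 8) = 16
  n8 = min2(16, 8) = 8

After the edit, cleaning proceeds:
  n3: a read changed (x4 2->-5) — executes, giving -5.
  n4: a read changed (n3 2->-5) — executes, giving 8 — identical to its old value.
  n6: dirty, but its reads are unchanged (n2 unchanged, n4 unchanged); cached 8 stands.
  n7: dirty, but its reads are unchanged (n6 unchanged, n6 unchanged); cached 16 stands.
  n8: dirty, but its reads are unchanged (n7 unchanged, n6 unchanged); cached 8 stands.

Note the absorption at n4: it re-runs yet its value is the same, leaving the output's value untouched.

Demanding n8 again yields 8.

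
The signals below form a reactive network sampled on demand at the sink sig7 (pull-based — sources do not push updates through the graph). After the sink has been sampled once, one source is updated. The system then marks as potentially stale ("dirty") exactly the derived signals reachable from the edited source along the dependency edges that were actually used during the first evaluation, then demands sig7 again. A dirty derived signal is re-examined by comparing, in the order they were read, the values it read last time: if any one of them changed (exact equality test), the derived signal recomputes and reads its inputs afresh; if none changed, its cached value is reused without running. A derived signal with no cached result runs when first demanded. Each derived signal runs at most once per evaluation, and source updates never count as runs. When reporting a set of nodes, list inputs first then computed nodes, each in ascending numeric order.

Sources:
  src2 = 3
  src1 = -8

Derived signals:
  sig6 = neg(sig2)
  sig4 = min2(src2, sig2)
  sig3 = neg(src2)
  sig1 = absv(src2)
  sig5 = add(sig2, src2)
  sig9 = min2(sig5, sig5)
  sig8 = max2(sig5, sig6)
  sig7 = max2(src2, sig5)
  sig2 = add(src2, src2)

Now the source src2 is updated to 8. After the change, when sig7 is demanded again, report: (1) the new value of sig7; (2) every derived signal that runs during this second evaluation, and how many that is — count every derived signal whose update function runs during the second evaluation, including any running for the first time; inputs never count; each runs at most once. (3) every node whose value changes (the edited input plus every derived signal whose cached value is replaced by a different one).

sig7 now evaluates to 24.
Run set: sig2, sig5, sig7 (3 run).
Changed values: src2, sig2, sig5, sig7.

Initial pass — values computed on the first demand:
  sig2 = add(3, 3) = 6
  sig5 = add(6, 3) = 9
  sig7 = max2(3, 9) = 9

Second demand — change propagation:
  sig2: re-runs because src2 3->8; src2 3->8; new result 16.
  sig5: re-runs because sig2 6->16; src2 3->8; new result 24.
  sig7: re-runs because src2 3->8; sig5 9->24; new result 24.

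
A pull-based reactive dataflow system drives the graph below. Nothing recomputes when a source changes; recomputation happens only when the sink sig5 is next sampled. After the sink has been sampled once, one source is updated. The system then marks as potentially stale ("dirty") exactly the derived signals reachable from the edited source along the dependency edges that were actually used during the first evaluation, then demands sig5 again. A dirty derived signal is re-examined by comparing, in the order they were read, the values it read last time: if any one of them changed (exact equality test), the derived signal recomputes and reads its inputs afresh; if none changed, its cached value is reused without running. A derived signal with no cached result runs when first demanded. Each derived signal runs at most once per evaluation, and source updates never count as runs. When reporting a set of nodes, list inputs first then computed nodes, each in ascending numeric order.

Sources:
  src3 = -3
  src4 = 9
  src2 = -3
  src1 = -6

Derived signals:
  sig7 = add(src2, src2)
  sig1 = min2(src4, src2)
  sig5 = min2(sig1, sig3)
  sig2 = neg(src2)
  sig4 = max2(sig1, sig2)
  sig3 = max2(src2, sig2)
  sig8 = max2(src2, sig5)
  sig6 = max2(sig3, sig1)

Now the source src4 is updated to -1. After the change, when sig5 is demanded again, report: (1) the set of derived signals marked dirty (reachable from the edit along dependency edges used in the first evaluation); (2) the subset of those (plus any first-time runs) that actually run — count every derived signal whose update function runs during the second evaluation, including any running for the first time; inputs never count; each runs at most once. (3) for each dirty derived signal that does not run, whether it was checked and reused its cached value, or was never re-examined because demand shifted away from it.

First evaluation (everything demanded from the output):
  sig1 = min2(9, -3) = -3
  sig2 = neg(-3) = 3
  sig3 = max2(-3, 3) = 3
  sig5 = min2(-3, 3) = -3

Propagation after the edit:
  sig1: runs — src4 9->-1; result -3 (same value as before).
  sig5: checked — values it read are unchanged (sig1 unchanged, sig3 unchanged); reused cached -3 without running.

Key observation: the change is absorbed at sig1 — it re-runs but produces the same value, and the output's value is unchanged.

Marked dirty: sig1, sig5.
Derived signals that run: sig1 — 1 in total.
Checked but reused from cache: sig5.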